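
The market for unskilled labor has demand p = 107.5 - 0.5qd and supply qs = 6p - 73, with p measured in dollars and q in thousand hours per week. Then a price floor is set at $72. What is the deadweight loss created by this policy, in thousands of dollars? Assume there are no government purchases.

Rearranging demand gives qd = 215 - 2p. Without the control the market clears where 215 - 2p = 6p - 73, i.e. p* = 36 and q* = 143.
Since 72 > 36, the floor is binding.
At p = 72: qd = 215 - 2·72 = 71 and qs = 6·72 - 73 = 359.
Quantity traded falls to 71. At q = 71 the demand price is (215 - 71)/2 = 72 and the supply price is (73 + 71)/6 = 24.
Deadweight loss = ½ · (72 - 24) · (143 - 71) = ½ · 48 · 72 = 1728.

1728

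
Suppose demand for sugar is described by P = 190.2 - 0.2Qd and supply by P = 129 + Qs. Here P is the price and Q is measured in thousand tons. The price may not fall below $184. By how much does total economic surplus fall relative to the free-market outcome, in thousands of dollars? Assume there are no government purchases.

Rearranging demand gives Qd = 951 - 5P; rearranging supply gives Qs = P - 129. Without the control the market clears where 951 - 5P = P - 129, i.e. P* = 180 and Q* = 51.
The floor of 184 is above the equilibrium price 180, so it binds.
At P = 184: Qd = 951 - 5·184 = 31 and Qs = 184 - 129 = 55.
Quantity traded falls to 31. At Q = 31 the demand price is (951 - 31)/5 = 184 and the supply price is 129 + 31 = 160.
Deadweight loss = ½ · (184 - 160) · (51 - 31) = ½ · 24 · 20 = 240.

240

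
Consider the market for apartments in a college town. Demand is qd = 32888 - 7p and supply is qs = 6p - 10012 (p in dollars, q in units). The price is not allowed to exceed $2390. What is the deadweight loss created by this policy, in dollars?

Setting quantity demanded equal to quantity supplied, 32888 - 7p = 6p - 10012, gives p* = 3300 and q* = 9788.
Since 2390 < 3300, the ceiling is binding.
At p = 2390: qd = 32888 - 7·2390 = 16158 and qs = 6·2390 - 10012 = 4328.
Quantity traded falls to 4328. At q = 4328 the demand price is (32888 - 4328)/7 = 4080 and the supply price is (10012 + 4328)/6 = 2390.
Deadweight loss = ½ · (4080 - 2390) · (9788 - 4328) = ½ · 1690 · 5460 = 4613700.

4613700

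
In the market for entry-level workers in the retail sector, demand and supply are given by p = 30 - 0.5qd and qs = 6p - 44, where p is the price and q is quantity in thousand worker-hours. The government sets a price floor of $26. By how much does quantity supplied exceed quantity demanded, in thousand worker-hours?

104

Rearranging demand gives qd = 60 - 2p. Setting quantity demanded equal to quantity supplied, 60 - 2p = 6p - 44, gives p* = 13 and q* = 34.
Because the floor (26) lies above the market-clearing price, it is binding.
At p = 26: qd = 60 - 2·26 = 8 and qs = 6·26 - 44 = 112.
Surplus = qs - qd = 112 - 8 = 104.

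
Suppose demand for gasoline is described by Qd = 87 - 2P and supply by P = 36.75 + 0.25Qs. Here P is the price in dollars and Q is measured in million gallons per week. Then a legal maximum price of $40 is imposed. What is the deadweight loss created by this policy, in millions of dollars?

0

Rearranging supply gives Qs = 4P - 147. Without the control the market clears where 87 - 2P = 4P - 147, i.e. P* = 39 and Q* = 9.
The ceiling of 40 is above the equilibrium price 39, so it is not binding; the market clears at P* = 39, Q* = 9.
Since the control does not bind, no trades are prevented and deadweight loss is zero.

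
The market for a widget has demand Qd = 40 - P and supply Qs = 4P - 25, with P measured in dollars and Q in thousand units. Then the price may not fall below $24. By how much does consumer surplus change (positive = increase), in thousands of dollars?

-236.5

Equilibrium: 40 - P = 4P - 25, so 65 = 5P and P* = 13, Q* = 27.
Since 24 > 13, the floor is binding.
At P = 24: Qd = 40 - 24 = 16 and Qs = 4·24 - 25 = 71.
Consumer surplus without the control is ½ · (40 - 13) · 27 = 364.5.
With the floor, consumers buy 16 units at 24, so CS = ½ · (40 - 24) · 16 = 128.
Change in consumer surplus = 128 - 364.5 = -236.5.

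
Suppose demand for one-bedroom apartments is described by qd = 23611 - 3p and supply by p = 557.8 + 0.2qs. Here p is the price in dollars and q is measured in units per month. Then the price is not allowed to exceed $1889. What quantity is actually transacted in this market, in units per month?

Rearranging supply gives qs = 5p - 2789. In a free market, 23611 - 3p = 5p - 2789 gives the equilibrium p* = 3300, q* = 13711.
Since 1889 < 3300, the ceiling is binding.
At p = 1889: qd = 23611 - 3·1889 = 17944 and qs = 5·1889 - 2789 = 6656.
The quantity actually transacted is the short side, supply: 6656.

6656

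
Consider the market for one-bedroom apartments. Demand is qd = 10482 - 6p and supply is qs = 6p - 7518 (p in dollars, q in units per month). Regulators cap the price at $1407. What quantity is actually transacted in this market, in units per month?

Setting quantity demanded equal to quantity supplied, 10482 - 6p = 6p - 7518, gives p* = 1500 and q* = 1482.
Because the ceiling (1407) lies below the market-clearing price, it is binding.
At p = 1407: qd = 10482 - 6·1407 = 2040 and qs = 6·1407 - 7518 = 924.
The quantity actually transacted is the short side, supply: 924.

924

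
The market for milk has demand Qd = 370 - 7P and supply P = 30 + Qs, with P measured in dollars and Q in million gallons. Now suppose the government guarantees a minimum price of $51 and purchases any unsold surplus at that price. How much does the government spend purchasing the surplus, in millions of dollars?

Rearranging supply gives Qs = P - 30. Setting quantity demanded equal to quantity supplied, 370 - 7P = P - 30, gives P* = 50 and Q* = 20.
Since 51 > 50, the floor is binding.
At P = 51: Qd = 370 - 7·51 = 13 and Qs = 51 - 30 = 21.
Surplus = Qs - Qd = 8.
Government expenditure = surplus × support price = 8 × 51 = 408.

408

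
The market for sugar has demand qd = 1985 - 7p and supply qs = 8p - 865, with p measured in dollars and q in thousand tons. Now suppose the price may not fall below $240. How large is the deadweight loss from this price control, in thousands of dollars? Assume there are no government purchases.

Without the control the market clears where 1985 - 7p = 8p - 865, i.e. p* = 190 and q* = 655.
The floor of 240 is above the equilibrium price 190, so it binds.
At p = 240: qd = 1985 - 7·240 = 305 and qs = 8·240 - 865 = 1055.
Quantity traded falls to 305. At q = 305 the demand price is (1985 - 305)/7 = 240 and the supply price is (865 + 305)/8 = 146.25.
Deadweight loss = ½ · (240 - 146.25) · (655 - 305) = ½ · 93.75 · 350 = 16406.25.

16406.25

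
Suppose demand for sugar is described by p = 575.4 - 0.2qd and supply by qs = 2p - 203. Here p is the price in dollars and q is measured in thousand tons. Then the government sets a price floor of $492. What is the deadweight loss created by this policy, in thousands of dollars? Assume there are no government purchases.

23660

Rearranging demand gives qd = 2877 - 5p. Equilibrium: 2877 - 5p = 2p - 203, so 3080 = 7p and p* = 440, q* = 677.
Since 492 > 440, the floor is binding.
At p = 492: qd = 2877 - 5·492 = 417 and qs = 2·492 - 203 = 781.
Quantity traded falls to 417. At q = 417 the demand price is (2877 - 417)/5 = 492 and the supply price is (203 + 417)/2 = 310.
Deadweight loss = ½ · (492 - 310) · (677 - 417) = ½ · 182 · 260 = 23660.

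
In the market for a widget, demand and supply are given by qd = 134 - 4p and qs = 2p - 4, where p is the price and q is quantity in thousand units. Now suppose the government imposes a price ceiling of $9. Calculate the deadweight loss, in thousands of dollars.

Equilibrium: 134 - 4p = 2p - 4, so 138 = 6p and p* = 23, q* = 42.
The ceiling of 9 is below the equilibrium price 23, so it binds.
At p = 9: qd = 134 - 4·9 = 98 and qs = 2·9 - 4 = 14.
Quantity traded falls to 14. At q = 14 the demand price is (134 - 14)/4 = 30 and the supply price is (4 + 14)/2 = 9.
Deadweight loss = ½ · (30 - 9) · (42 - 14) = ½ · 21 · 28 = 294.

294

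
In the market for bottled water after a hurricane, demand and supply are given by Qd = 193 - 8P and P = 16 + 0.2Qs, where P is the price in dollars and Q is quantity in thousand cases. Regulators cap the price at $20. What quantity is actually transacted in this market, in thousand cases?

Rearranging supply gives Qs = 5P - 80. Setting quantity demanded equal to quantity supplied, 193 - 8P = 5P - 80, gives P* = 21 and Q* = 25.
Because the ceiling (20) lies below the market-clearing price, it is binding.
At P = 20: Qd = 193 - 8·20 = 33 and Qs = 5·20 - 80 = 20.
The quantity actually transacted is the short side, supply: 20.

20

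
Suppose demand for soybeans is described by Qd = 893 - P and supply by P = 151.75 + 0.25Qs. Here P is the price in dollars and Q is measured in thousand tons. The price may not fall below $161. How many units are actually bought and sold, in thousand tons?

593

Rearranging supply gives Qs = 4P - 607. Setting quantity demanded equal to quantity supplied, 893 - P = 4P - 607, gives P* = 300 and Q* = 593.
Since 161 is below P* = 300, the floor does not bind and the free-market outcome prevails.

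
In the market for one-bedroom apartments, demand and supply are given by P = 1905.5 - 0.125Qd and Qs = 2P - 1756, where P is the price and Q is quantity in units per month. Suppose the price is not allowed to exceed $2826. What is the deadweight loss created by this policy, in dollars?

Rearranging demand gives Qd = 15244 - 8P. Setting quantity demanded equal to quantity supplied, 15244 - 8P = 2P - 1756, gives P* = 1700 and Q* = 1644.
The ceiling of 2826 is above the equilibrium price 1700, so it is not binding; the market clears at P* = 1700, Q* = 1644.
Since the control does not bind, no trades are prevented and deadweight loss is zero.

0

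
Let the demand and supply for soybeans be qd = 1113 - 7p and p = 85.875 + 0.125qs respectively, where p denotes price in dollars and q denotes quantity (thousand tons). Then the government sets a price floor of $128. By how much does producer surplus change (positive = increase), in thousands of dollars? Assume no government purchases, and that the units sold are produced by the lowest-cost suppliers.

Rearranging supply gives qs = 8p - 687. Setting quantity demanded equal to quantity supplied, 1113 - 7p = 8p - 687, gives p* = 120 and q* = 273.
Since 128 > 120, the floor is binding.
At p = 128: qd = 1113 - 7·128 = 217 and qs = 8·128 - 687 = 337.
Producer surplus without the control is ½ · (120 - 85.875) · 273 = 4658.0625.
With the floor, 217 units are sold at 128. The supply price at q = 217 is 113, so PS = ½ · [(128 - 85.875) + (128 - 113)] · 217 = 6198.0625.
Change in producer surplus = 6198.0625 - 4658.0625 = 1540.

1540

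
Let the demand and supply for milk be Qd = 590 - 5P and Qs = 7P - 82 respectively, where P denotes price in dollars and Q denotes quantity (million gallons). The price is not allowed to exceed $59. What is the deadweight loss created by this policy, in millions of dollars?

0

Equilibrium: 590 - 5P = 7P - 82, so 672 = 12P and P* = 56, Q* = 310.
The ceiling of 59 is above the equilibrium price 56, so it is not binding; the market clears at P* = 56, Q* = 310.
Since the control does not bind, no trades are prevented and deadweight loss is zero.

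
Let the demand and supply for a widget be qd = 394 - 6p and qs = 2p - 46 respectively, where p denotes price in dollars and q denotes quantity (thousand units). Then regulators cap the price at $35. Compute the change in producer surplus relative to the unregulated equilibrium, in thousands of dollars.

-880

Without the control the market clears where 394 - 6p = 2p - 46, i.e. p* = 55 and q* = 64.
Because the ceiling (35) lies below the market-clearing price, it is binding.
At p = 35: qd = 394 - 6·35 = 184 and qs = 2·35 - 46 = 24.
Producer surplus without the control is ½ · (55 - 23) · 64 = 1024.
With the ceiling, producers sell 24 units at 35, so PS = ½ · (35 - 23) · 24 = 144.
Change in producer surplus = 144 - 1024 = -880.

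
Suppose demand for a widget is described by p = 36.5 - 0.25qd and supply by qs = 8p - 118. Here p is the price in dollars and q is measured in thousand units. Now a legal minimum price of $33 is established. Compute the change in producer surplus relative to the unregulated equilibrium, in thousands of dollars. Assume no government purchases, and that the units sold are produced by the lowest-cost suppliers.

Rearranging demand gives qd = 146 - 4p. In a free market, 146 - 4p = 8p - 118 gives the equilibrium p* = 22, q* = 58.
Because the floor (33) lies above the market-clearing price, it is binding.
At p = 33: qd = 146 - 4·33 = 14 and qs = 8·33 - 118 = 146.
Producer surplus without the control is ½ · (22 - 14.75) · 58 = 210.25.
With the floor, 14 units are sold at 33. The supply price at q = 14 is 16.5, so PS = ½ · [(33 - 14.75) + (33 - 16.5)] · 14 = 243.25.
Change in producer surplus = 243.25 - 210.25 = 33.

33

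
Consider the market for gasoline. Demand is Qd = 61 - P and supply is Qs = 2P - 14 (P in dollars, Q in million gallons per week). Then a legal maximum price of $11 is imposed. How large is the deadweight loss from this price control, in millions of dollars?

Without the control the market clears where 61 - P = 2P - 14, i.e. P* = 25 and Q* = 36.
Since 11 < 25, the ceiling is binding.
At P = 11: Qd = 61 - 11 = 50 and Qs = 2·11 - 14 = 8.
Quantity traded falls to 8. At Q = 8 the demand price is 61 - 8 = 53 and the supply price is (14 + 8)/2 = 11.
Deadweight loss = ½ · (53 - 11) · (36 - 8) = ½ · 42 · 28 = 588.

588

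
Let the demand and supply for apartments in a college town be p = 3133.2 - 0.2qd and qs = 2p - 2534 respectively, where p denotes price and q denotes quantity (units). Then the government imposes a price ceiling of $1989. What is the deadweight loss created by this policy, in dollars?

Rearranging demand gives qd = 15666 - 5p. Setting quantity demanded equal to quantity supplied, 15666 - 5p = 2p - 2534, gives p* = 2600 and q* = 2666.
Because the ceiling (1989) lies below the market-clearing price, it is binding.
At p = 1989: qd = 15666 - 5·1989 = 5721 and qs = 2·1989 - 2534 = 1444.
Quantity traded falls to 1444. At q = 1444 the demand price is (15666 - 1444)/5 = 2844.4 and the supply price is (2534 + 1444)/2 = 1989.
Deadweight loss = ½ · (2844.4 - 1989) · (2666 - 1444) = ½ · 855.4 · 1222 = 522649.4.

522649.4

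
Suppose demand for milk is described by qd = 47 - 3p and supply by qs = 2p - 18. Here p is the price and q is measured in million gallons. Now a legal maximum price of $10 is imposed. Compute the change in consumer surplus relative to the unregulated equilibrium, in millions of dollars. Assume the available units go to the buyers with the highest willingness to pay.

0

Equilibrium: 47 - 3p = 2p - 18, so 65 = 5p and p* = 13, q* = 8.
The ceiling of 10 is below the equilibrium price 13, so it binds.
At p = 10: qd = 47 - 3·10 = 17 and qs = 2·10 - 18 = 2.
Consumer surplus without the control is ½ · (47/3 - 13) · 8 = 32/3.
With the ceiling, 2 units are sold at 10 (assume they go to the highest-value buyers). The demand price at q = 2 is 15, so CS = ½ · [(47/3 - 10) + (15 - 10)] · 2 = 32/3.
Change in consumer surplus = 32/3 - 32/3 = 0.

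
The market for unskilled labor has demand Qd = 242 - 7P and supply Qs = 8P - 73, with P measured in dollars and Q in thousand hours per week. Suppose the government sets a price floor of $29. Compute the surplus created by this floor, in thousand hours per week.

Setting quantity demanded equal to quantity supplied, 242 - 7P = 8P - 73, gives P* = 21 and Q* = 95.
Since 29 > 21, the floor is binding.
At P = 29: Qd = 242 - 7·29 = 39 and Qs = 8·29 - 73 = 159.
Surplus = Qs - Qd = 159 - 39 = 120.

120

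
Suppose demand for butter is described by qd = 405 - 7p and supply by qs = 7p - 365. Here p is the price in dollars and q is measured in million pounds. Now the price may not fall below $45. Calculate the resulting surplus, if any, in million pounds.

0

Equilibrium: 405 - 7p = 7p - 365, so 770 = 14p and p* = 55, q* = 20.
Since 45 is below p* = 55, the floor does not bind and the free-market outcome prevails.
Since the control does not bind, there is no surplus.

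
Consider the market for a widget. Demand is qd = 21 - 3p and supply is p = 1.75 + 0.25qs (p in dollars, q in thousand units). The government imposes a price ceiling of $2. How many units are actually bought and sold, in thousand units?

1

Rearranging supply gives qs = 4p - 7. In a free market, 21 - 3p = 4p - 7 gives the equilibrium p* = 4, q* = 9.
Since 2 < 4, the ceiling is binding.
At p = 2: qd = 21 - 3·2 = 15 and qs = 4·2 - 7 = 1.
The quantity actually transacted is the short side, supply: 1.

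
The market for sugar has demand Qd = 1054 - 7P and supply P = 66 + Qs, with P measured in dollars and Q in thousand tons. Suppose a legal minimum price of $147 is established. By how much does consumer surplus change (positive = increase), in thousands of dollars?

-346.5

Rearranging supply gives Qs = P - 66. Without the control the market clears where 1054 - 7P = P - 66, i.e. P* = 140 and Q* = 74.
The floor of 147 is above the equilibrium price 140, so it binds.
At P = 147: Qd = 1054 - 7·147 = 25 and Qs = 147 - 66 = 81.
Consumer surplus without the control is ½ · (1054/7 - 140) · 74 = 2738/7.
With the floor, consumers buy 25 units at 147, so CS = ½ · (1054/7 - 147) · 25 = 625/14.
Change in consumer surplus = 625/14 - 2738/7 = -346.5.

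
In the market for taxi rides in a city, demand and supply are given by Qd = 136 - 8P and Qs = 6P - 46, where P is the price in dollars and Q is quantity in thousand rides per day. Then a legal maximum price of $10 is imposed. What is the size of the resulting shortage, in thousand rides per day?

Equilibrium: 136 - 8P = 6P - 46, so 182 = 14P and P* = 13, Q* = 32.
Because the ceiling (10) lies below the market-clearing price, it is binding.
At P = 10: Qd = 136 - 8·10 = 56 and Qs = 6·10 - 46 = 14.
Shortage = Qd - Qs = 56 - 14 = 42.

42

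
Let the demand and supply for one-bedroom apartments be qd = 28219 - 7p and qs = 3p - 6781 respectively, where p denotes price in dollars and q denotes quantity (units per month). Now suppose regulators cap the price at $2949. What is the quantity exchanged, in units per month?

2066

Without the control the market clears where 28219 - 7p = 3p - 6781, i.e. p* = 3500 and q* = 3719.
Because the ceiling (2949) lies below the market-clearing price, it is binding.
At p = 2949: qd = 28219 - 7·2949 = 7576 and qs = 3·2949 - 6781 = 2066.
The quantity actually transacted is the short side, supply: 2066.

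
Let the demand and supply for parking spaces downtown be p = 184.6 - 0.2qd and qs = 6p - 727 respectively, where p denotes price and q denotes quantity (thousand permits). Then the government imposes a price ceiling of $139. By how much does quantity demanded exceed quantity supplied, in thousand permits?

Rearranging demand gives qd = 923 - 5p. In a free market, 923 - 5p = 6p - 727 gives the equilibrium p* = 150, q* = 173.
Because the ceiling (139) lies below the market-clearing price, it is binding.
At p = 139: qd = 923 - 5·139 = 228 and qs = 6·139 - 727 = 107.
Shortage = qd - qs = 228 - 107 = 121.

121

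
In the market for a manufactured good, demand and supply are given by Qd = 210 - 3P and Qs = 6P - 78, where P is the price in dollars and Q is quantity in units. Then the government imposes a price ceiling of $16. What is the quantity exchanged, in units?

Equilibrium: 210 - 3P = 6P - 78, so 288 = 9P and P* = 32, Q* = 114.
Since 16 < 32, the ceiling is binding.
At P = 16: Qd = 210 - 3·16 = 162 and Qs = 6·16 - 78 = 18.
The quantity actually transacted is the short side, supply: 18.

18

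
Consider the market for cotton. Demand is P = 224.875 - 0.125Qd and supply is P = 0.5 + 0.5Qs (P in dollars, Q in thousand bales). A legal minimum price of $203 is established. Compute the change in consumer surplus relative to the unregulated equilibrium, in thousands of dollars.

-6141

Rearranging demand gives Qd = 1799 - 8P; rearranging supply gives Qs = 2P - 1. In a free market, 1799 - 8P = 2P - 1 gives the equilibrium P* = 180, Q* = 359.
The floor of 203 is above the equilibrium price 180, so it binds.
At P = 203: Qd = 1799 - 8·203 = 175 and Qs = 2·203 - 1 = 405.
Consumer surplus without the control is ½ · (224.875 - 180) · 359 = 8055.0625.
With the floor, consumers buy 175 units at 203, so CS = ½ · (224.875 - 203) · 175 = 1914.0625.
Change in consumer surplus = 1914.0625 - 8055.0625 = -6141.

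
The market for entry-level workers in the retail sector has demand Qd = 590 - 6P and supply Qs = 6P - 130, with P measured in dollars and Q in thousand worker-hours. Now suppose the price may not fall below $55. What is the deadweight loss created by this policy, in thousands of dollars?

0

Equilibrium: 590 - 6P = 6P - 130, so 720 = 12P and P* = 60, Q* = 230.
The floor of 55 is below the equilibrium price 60, so it is not binding; the market clears at P* = 60, Q* = 230.
Since the control does not bind, no trades are prevented and deadweight loss is zero.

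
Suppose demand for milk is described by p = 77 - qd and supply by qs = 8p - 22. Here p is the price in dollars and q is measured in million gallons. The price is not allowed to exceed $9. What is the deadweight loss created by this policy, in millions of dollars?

144

Rearranging demand gives qd = 77 - p. Without the control the market clears where 77 - p = 8p - 22, i.e. p* = 11 and q* = 66.
The ceiling of 9 is below the equilibrium price 11, so it binds.
At p = 9: qd = 77 - 9 = 68 and qs = 8·9 - 22 = 50.
Quantity traded falls to 50. At q = 50 the demand price is 77 - 50 = 27 and the supply price is (22 + 50)/8 = 9.
Deadweight loss = ½ · (27 - 9) · (66 - 50) = ½ · 18 · 16 = 144.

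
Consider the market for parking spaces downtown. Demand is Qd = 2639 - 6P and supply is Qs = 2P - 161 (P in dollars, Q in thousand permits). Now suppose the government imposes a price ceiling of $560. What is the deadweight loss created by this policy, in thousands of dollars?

0

Setting quantity demanded equal to quantity supplied, 2639 - 6P = 2P - 161, gives P* = 350 and Q* = 539.
The ceiling of 560 is above the equilibrium price 350, so it is not binding; the market clears at P* = 350, Q* = 539.
Since the control does not bind, no trades are prevented and deadweight loss is zero.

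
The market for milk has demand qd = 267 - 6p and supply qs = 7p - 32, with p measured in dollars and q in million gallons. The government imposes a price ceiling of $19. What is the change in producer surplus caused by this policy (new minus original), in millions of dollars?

Setting quantity demanded equal to quantity supplied, 267 - 6p = 7p - 32, gives p* = 23 and q* = 129.
Since 19 < 23, the ceiling is binding.
At p = 19: qd = 267 - 6·19 = 153 and qs = 7·19 - 32 = 101.
Producer surplus without the control is ½ · (23 - 32/7) · 129 = 16641/14.
With the ceiling, producers sell 101 units at 19, so PS = ½ · (19 - 32/7) · 101 = 10201/14.
Change in producer surplus = 10201/14 - 16641/14 = -460.

-460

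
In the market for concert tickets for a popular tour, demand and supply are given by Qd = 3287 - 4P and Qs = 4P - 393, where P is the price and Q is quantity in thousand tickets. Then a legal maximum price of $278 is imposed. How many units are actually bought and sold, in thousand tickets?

719

In a free market, 3287 - 4P = 4P - 393 gives the equilibrium P* = 460, Q* = 1447.
Since 278 < 460, the ceiling is binding.
At P = 278: Qd = 3287 - 4·278 = 2175 and Qs = 4·278 - 393 = 719.
The quantity actually transacted is the short side, supply: 719.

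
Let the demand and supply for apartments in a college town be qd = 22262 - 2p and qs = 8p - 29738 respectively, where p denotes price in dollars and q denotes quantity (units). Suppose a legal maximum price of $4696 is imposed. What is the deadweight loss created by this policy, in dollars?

5080320

Without the control the market clears where 22262 - 2p = 8p - 29738, i.e. p* = 5200 and q* = 11862.
Since 4696 < 5200, the ceiling is binding.
At p = 4696: qd = 22262 - 2·4696 = 12870 and qs = 8·4696 - 29738 = 7830.
Quantity traded falls to 7830. At q = 7830 the demand price is (22262 - 7830)/2 = 7216 and the supply price is (29738 + 7830)/8 = 4696.
Deadweight loss = ½ · (7216 - 4696) · (11862 - 7830) = ½ · 2520 · 4032 = 5080320.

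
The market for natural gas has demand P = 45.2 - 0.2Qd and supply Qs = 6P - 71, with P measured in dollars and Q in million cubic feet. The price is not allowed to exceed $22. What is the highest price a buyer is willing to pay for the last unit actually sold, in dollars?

33

Rearranging demand gives Qd = 226 - 5P. In a free market, 226 - 5P = 6P - 71 gives the equilibrium P* = 27, Q* = 91.
Because the ceiling (22) lies below the market-clearing price, it is binding.
At P = 22: Qd = 226 - 5·22 = 116 and Qs = 6·22 - 71 = 61.
Only 61 units reach the market. On the demand curve, the marginal buyer's willingness to pay at Q = 61 is (226 - 61)/5 = 33.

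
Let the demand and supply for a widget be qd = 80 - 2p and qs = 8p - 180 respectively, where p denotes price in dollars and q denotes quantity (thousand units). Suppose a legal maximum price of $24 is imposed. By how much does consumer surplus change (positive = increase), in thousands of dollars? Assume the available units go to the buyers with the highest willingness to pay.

-40

Setting quantity demanded equal to quantity supplied, 80 - 2p = 8p - 180, gives p* = 26 and q* = 28.
Because the ceiling (24) lies below the market-clearing price, it is binding.
At p = 24: qd = 80 - 2·24 = 32 and qs = 8·24 - 180 = 12.
Consumer surplus without the control is ½ · (40 - 26) · 28 = 196.
With the ceiling, 12 units are sold at 24 (assume they go to the highest-value buyers). The demand price at q = 12 is 34, so CS = ½ · [(40 - 24) + (34 - 24)] · 12 = 156.
Change in consumer surplus = 156 - 196 = -40.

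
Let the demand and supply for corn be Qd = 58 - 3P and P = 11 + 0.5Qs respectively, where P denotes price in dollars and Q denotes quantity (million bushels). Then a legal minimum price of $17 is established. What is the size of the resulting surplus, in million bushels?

Rearranging supply gives Qs = 2P - 22. In a free market, 58 - 3P = 2P - 22 gives the equilibrium P* = 16, Q* = 10.
Since 17 > 16, the floor is binding.
At P = 17: Qd = 58 - 3·17 = 7 and Qs = 2·17 - 22 = 12.
Surplus = Qs - Qd = 12 - 7 = 5.

5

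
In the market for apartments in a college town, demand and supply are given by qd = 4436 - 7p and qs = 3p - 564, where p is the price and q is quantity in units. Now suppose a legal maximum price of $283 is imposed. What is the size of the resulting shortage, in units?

2170

Equilibrium: 4436 - 7p = 3p - 564, so 5000 = 10p and p* = 500, q* = 936.
Since 283 < 500, the ceiling is binding.
At p = 283: qd = 4436 - 7·283 = 2455 and qs = 3·283 - 564 = 285.
Shortage = qd - qs = 2455 - 285 = 2170.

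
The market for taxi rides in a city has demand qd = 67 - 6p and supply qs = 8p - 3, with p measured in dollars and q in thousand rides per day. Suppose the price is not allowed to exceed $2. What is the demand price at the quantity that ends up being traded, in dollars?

9

Equilibrium: 67 - 6p = 8p - 3, so 70 = 14p and p* = 5, q* = 37.
Because the ceiling (2) lies below the market-clearing price, it is binding.
At p = 2: qd = 67 - 6·2 = 55 and qs = 8·2 - 3 = 13.
Only 13 units reach the market. On the demand curve, the marginal buyer's willingness to pay at q = 13 is (67 - 13)/6 = 9.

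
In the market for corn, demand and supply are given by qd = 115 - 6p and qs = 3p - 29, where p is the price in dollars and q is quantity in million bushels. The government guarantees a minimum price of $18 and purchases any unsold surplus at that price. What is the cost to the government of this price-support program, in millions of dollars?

324

Without the control the market clears where 115 - 6p = 3p - 29, i.e. p* = 16 and q* = 19.
Because the floor (18) lies above the market-clearing price, it is binding.
At p = 18: qd = 115 - 6·18 = 7 and qs = 3·18 - 29 = 25.
Surplus = qs - qd = 18.
Government expenditure = surplus × support price = 18 × 18 = 324.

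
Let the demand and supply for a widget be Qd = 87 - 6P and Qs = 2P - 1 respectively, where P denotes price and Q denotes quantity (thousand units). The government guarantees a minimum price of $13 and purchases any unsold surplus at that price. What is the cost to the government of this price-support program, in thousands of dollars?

208

Without the control the market clears where 87 - 6P = 2P - 1, i.e. P* = 11 and Q* = 21.
Since 13 > 11, the floor is binding.
At P = 13: Qd = 87 - 6·13 = 9 and Qs = 2·13 - 1 = 25.
Surplus = Qs - Qd = 16.
Government expenditure = surplus × support price = 16 × 13 = 208.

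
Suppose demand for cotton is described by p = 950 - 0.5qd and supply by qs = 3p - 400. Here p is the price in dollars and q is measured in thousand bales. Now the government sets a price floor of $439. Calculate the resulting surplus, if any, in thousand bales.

0

Rearranging demand gives qd = 1900 - 2p. Without the control the market clears where 1900 - 2p = 3p - 400, i.e. p* = 460 and q* = 980.
The floor of 439 is below the equilibrium price 460, so it is not binding; the market clears at p* = 460, q* = 980.
Since the control does not bind, there is no surplus.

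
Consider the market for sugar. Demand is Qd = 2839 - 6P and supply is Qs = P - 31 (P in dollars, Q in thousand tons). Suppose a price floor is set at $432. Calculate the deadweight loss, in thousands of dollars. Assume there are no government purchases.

Equilibrium: 2839 - 6P = P - 31, so 2870 = 7P and P* = 410, Q* = 379.
Since 432 > 410, the floor is binding.
At P = 432: Qd = 2839 - 6·432 = 247 and Qs = 432 - 31 = 401.
Quantity traded falls to 247. At Q = 247 the demand price is (2839 - 247)/6 = 432 and the supply price is 31 + 247 = 278.
Deadweight loss = ½ · (432 - 278) · (379 - 247) = ½ · 154 · 132 = 10164.

10164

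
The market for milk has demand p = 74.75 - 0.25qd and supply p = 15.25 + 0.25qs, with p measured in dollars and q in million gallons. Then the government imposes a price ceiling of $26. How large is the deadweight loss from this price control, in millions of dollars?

1444

Rearranging demand gives qd = 299 - 4p; rearranging supply gives qs = 4p - 61. Setting quantity demanded equal to quantity supplied, 299 - 4p = 4p - 61, gives p* = 45 and q* = 119.
Because the ceiling (26) lies below the market-clearing price, it is binding.
At p = 26: qd = 299 - 4·26 = 195 and qs = 4·26 - 61 = 43.
Quantity traded falls to 43. At q = 43 the demand price is (299 - 43)/4 = 64 and the supply price is (61 + 43)/4 = 26.
Deadweight loss = ½ · (64 - 26) · (119 - 43) = ½ · 38 · 76 = 1444.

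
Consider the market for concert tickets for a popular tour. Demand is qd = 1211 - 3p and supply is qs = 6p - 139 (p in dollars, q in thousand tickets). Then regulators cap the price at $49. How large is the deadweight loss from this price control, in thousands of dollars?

91809

In a free market, 1211 - 3p = 6p - 139 gives the equilibrium p* = 150, q* = 761.
Because the ceiling (49) lies below the market-clearing price, it is binding.
At p = 49: qd = 1211 - 3·49 = 1064 and qs = 6·49 - 139 = 155.
Quantity traded falls to 155. At q = 155 the demand price is (1211 - 155)/3 = 352 and the supply price is (139 + 155)/6 = 49.
Deadweight loss = ½ · (352 - 49) · (761 - 155) = ½ · 303 · 606 = 91809.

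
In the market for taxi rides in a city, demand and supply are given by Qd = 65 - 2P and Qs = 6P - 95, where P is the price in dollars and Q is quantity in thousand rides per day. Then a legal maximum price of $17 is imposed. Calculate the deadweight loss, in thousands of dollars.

In a free market, 65 - 2P = 6P - 95 gives the equilibrium P* = 20, Q* = 25.
Because the ceiling (17) lies below the market-clearing price, it is binding.
At P = 17: Qd = 65 - 2·17 = 31 and Qs = 6·17 - 95 = 7.
Quantity traded falls to 7. At Q = 7 the demand price is (65 - 7)/2 = 29 and the supply price is (95 + 7)/6 = 17.
Deadweight loss = ½ · (29 - 17) · (25 - 7) = ½ · 12 · 18 = 108.

108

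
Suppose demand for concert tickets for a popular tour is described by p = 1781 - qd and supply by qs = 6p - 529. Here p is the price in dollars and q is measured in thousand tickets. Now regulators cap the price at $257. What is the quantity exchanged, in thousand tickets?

1013

Rearranging demand gives qd = 1781 - p. Setting quantity demanded equal to quantity supplied, 1781 - p = 6p - 529, gives p* = 330 and q* = 1451.
Since 257 < 330, the ceiling is binding.
At p = 257: qd = 1781 - 257 = 1524 and qs = 6·257 - 529 = 1013.
The quantity actually transacted is the short side, supply: 1013.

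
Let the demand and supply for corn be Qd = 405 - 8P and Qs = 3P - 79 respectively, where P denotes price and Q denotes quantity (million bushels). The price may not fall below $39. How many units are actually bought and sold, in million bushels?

In a free market, 405 - 8P = 3P - 79 gives the equilibrium P* = 44, Q* = 53.
The floor of 39 is below the equilibrium price 44, so it is not binding; the market clears at P* = 44, Q* = 53.

53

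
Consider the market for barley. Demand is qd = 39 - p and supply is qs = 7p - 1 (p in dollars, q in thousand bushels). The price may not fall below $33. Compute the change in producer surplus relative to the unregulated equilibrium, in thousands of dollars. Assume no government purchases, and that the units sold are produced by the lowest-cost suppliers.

112

Equilibrium: 39 - p = 7p - 1, so 40 = 8p and p* = 5, q* = 34.
The floor of 33 is above the equilibrium price 5, so it binds.
At p = 33: qd = 39 - 33 = 6 and qs = 7·33 - 1 = 230.
Producer surplus without the control is ½ · (5 - 1/7) · 34 = 578/7.
With the floor, 6 units are sold at 33. The supply price at q = 6 is 1, so PS = ½ · [(33 - 1/7) + (33 - 1)] · 6 = 1362/7.
Change in producer surplus = 1362/7 - 578/7 = 112.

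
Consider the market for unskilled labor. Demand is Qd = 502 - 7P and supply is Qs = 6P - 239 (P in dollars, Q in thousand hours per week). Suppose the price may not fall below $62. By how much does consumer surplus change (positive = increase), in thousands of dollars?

-427.5

Setting quantity demanded equal to quantity supplied, 502 - 7P = 6P - 239, gives P* = 57 and Q* = 103.
Because the floor (62) lies above the market-clearing price, it is binding.
At P = 62: Qd = 502 - 7·62 = 68 and Qs = 6·62 - 239 = 133.
Consumer surplus without the control is ½ · (502/7 - 57) · 103 = 10609/14.
With the floor, consumers buy 68 units at 62, so CS = ½ · (502/7 - 62) · 68 = 2312/7.
Change in consumer surplus = 2312/7 - 10609/14 = -427.5.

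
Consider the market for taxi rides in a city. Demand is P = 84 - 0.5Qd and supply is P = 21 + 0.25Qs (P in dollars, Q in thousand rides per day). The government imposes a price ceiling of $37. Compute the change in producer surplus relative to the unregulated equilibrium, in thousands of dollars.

-370

Rearranging demand gives Qd = 168 - 2P; rearranging supply gives Qs = 4P - 84. Without the control the market clears where 168 - 2P = 4P - 84, i.e. P* = 42 and Q* = 84.
Because the ceiling (37) lies below the market-clearing price, it is binding.
At P = 37: Qd = 168 - 2·37 = 94 and Qs = 4·37 - 84 = 64.
Producer surplus without the control is ½ · (42 - 21) · 84 = 882.
With the ceiling, producers sell 64 units at 37, so PS = ½ · (37 - 21) · 64 = 512.
Change in producer surplus = 512 - 882 = -370.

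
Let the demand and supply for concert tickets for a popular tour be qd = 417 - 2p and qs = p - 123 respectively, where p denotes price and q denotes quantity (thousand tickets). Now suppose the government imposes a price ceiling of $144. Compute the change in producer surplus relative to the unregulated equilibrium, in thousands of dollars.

-1404

Setting quantity demanded equal to quantity supplied, 417 - 2p = p - 123, gives p* = 180 and q* = 57.
The ceiling of 144 is below the equilibrium price 180, so it binds.
At p = 144: qd = 417 - 2·144 = 129 and qs = 144 - 123 = 21.
Producer surplus without the control is ½ · (180 - 123) · 57 = 1624.5.
With the ceiling, producers sell 21 units at 144, so PS = ½ · (144 - 123) · 21 = 220.5.
Change in producer surplus = 220.5 - 1624.5 = -1404.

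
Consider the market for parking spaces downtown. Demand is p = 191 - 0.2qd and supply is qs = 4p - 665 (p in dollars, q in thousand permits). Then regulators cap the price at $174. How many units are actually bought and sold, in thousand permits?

Rearranging demand gives qd = 955 - 5p. Setting quantity demanded equal to quantity supplied, 955 - 5p = 4p - 665, gives p* = 180 and q* = 55.
Since 174 < 180, the ceiling is binding.
At p = 174: qd = 955 - 5·174 = 85 and qs = 4·174 - 665 = 31.
The quantity actually transacted is the short side, supply: 31.

31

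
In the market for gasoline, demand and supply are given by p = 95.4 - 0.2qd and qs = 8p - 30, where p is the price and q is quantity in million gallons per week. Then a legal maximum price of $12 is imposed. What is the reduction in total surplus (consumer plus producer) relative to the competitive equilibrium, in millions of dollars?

Rearranging demand gives qd = 477 - 5p. Equilibrium: 477 - 5p = 8p - 30, so 507 = 13p and p* = 39, q* = 282.
Because the ceiling (12) lies below the market-clearing price, it is binding.
At p = 12: qd = 477 - 5·12 = 417 and qs = 8·12 - 30 = 66.
Quantity traded falls to 66. At q = 66 the demand price is (477 - 66)/5 = 82.2 and the supply price is (30 + 66)/8 = 12.
Deadweight loss = ½ · (82.2 - 12) · (282 - 66) = ½ · 70.2 · 216 = 7581.6.

7581.6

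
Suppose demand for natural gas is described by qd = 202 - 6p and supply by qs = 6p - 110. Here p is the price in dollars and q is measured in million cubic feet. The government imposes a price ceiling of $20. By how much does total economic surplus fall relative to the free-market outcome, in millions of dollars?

216

Setting quantity demanded equal to quantity supplied, 202 - 6p = 6p - 110, gives p* = 26 and q* = 46.
Because the ceiling (20) lies below the market-clearing price, it is binding.
At p = 20: qd = 202 - 6·20 = 82 and qs = 6·20 - 110 = 10.
Quantity traded falls to 10. At q = 10 the demand price is (202 - 10)/6 = 32 and the supply price is (110 + 10)/6 = 20.
Deadweight loss = ½ · (32 - 20) · (46 - 10) = ½ · 12 · 36 = 216.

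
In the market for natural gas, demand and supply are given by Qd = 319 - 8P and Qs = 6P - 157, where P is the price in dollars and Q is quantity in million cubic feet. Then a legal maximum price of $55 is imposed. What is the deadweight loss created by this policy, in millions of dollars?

0

Setting quantity demanded equal to quantity supplied, 319 - 8P = 6P - 157, gives P* = 34 and Q* = 47.
The ceiling of 55 is above the equilibrium price 34, so it is not binding; the market clears at P* = 34, Q* = 47.
Since the control does not bind, no trades are prevented and deadweight loss is zero.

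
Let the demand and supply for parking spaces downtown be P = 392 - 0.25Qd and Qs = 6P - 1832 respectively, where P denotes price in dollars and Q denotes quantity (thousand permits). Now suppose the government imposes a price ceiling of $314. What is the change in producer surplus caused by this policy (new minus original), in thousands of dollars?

Rearranging demand gives Qd = 1568 - 4P. In a free market, 1568 - 4P = 6P - 1832 gives the equilibrium P* = 340, Q* = 208.
Because the ceiling (314) lies below the market-clearing price, it is binding.
At P = 314: Qd = 1568 - 4·314 = 312 and Qs = 6·314 - 1832 = 52.
Producer surplus without the control is ½ · (340 - 916/3) · 208 = 10816/3.
With the ceiling, producers sell 52 units at 314, so PS = ½ · (314 - 916/3) · 52 = 676/3.
Change in producer surplus = 676/3 - 10816/3 = -3380.

-3380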